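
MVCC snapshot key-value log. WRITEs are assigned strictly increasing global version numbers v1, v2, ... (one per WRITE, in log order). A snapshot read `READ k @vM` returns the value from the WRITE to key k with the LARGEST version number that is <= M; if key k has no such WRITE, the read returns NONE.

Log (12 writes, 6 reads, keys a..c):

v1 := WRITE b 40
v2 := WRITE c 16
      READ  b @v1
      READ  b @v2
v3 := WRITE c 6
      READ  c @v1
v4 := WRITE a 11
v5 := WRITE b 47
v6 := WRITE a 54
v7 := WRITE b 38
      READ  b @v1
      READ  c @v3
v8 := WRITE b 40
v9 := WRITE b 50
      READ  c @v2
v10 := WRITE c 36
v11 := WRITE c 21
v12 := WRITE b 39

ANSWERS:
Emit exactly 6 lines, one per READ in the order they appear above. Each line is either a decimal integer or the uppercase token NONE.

Answer: 40
40
NONE
40
6
16

Derivation:
v1: WRITE b=40  (b history now [(1, 40)])
v2: WRITE c=16  (c history now [(2, 16)])
READ b @v1: history=[(1, 40)] -> pick v1 -> 40
READ b @v2: history=[(1, 40)] -> pick v1 -> 40
v3: WRITE c=6  (c history now [(2, 16), (3, 6)])
READ c @v1: history=[(2, 16), (3, 6)] -> no version <= 1 -> NONE
v4: WRITE a=11  (a history now [(4, 11)])
v5: WRITE b=47  (b history now [(1, 40), (5, 47)])
v6: WRITE a=54  (a history now [(4, 11), (6, 54)])
v7: WRITE b=38  (b history now [(1, 40), (5, 47), (7, 38)])
READ b @v1: history=[(1, 40), (5, 47), (7, 38)] -> pick v1 -> 40
READ c @v3: history=[(2, 16), (3, 6)] -> pick v3 -> 6
v8: WRITE b=40  (b history now [(1, 40), (5, 47), (7, 38), (8, 40)])
v9: WRITE b=50  (b history now [(1, 40), (5, 47), (7, 38), (8, 40), (9, 50)])
READ c @v2: history=[(2, 16), (3, 6)] -> pick v2 -> 16
v10: WRITE c=36  (c history now [(2, 16), (3, 6), (10, 36)])
v11: WRITE c=21  (c history now [(2, 16), (3, 6), (10, 36), (11, 21)])
v12: WRITE b=39  (b history now [(1, 40), (5, 47), (7, 38), (8, 40), (9, 50), (12, 39)])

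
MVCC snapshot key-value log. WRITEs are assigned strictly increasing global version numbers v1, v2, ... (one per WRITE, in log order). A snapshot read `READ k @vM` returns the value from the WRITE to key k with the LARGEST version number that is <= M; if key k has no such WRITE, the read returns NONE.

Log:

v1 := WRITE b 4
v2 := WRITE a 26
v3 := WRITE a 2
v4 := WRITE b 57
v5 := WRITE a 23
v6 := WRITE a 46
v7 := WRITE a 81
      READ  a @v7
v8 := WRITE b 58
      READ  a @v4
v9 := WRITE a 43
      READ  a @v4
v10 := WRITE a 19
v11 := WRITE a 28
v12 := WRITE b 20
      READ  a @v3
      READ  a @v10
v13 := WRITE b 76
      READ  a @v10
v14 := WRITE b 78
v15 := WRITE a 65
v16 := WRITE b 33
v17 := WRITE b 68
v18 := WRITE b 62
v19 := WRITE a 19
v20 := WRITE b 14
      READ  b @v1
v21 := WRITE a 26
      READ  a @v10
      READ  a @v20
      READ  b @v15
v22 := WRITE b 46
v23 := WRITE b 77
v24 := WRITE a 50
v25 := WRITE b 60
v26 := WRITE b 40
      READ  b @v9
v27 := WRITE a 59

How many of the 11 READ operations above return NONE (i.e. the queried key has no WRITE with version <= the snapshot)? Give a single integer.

Answer: 0

Derivation:
v1: WRITE b=4  (b history now [(1, 4)])
v2: WRITE a=26  (a history now [(2, 26)])
v3: WRITE a=2  (a history now [(2, 26), (3, 2)])
v4: WRITE b=57  (b history now [(1, 4), (4, 57)])
v5: WRITE a=23  (a history now [(2, 26), (3, 2), (5, 23)])
v6: WRITE a=46  (a history now [(2, 26), (3, 2), (5, 23), (6, 46)])
v7: WRITE a=81  (a history now [(2, 26), (3, 2), (5, 23), (6, 46), (7, 81)])
READ a @v7: history=[(2, 26), (3, 2), (5, 23), (6, 46), (7, 81)] -> pick v7 -> 81
v8: WRITE b=58  (b history now [(1, 4), (4, 57), (8, 58)])
READ a @v4: history=[(2, 26), (3, 2), (5, 23), (6, 46), (7, 81)] -> pick v3 -> 2
v9: WRITE a=43  (a history now [(2, 26), (3, 2), (5, 23), (6, 46), (7, 81), (9, 43)])
READ a @v4: history=[(2, 26), (3, 2), (5, 23), (6, 46), (7, 81), (9, 43)] -> pick v3 -> 2
v10: WRITE a=19  (a history now [(2, 26), (3, 2), (5, 23), (6, 46), (7, 81), (9, 43), (10, 19)])
v11: WRITE a=28  (a history now [(2, 26), (3, 2), (5, 23), (6, 46), (7, 81), (9, 43), (10, 19), (11, 28)])
v12: WRITE b=20  (b history now [(1, 4), (4, 57), (8, 58), (12, 20)])
READ a @v3: history=[(2, 26), (3, 2), (5, 23), (6, 46), (7, 81), (9, 43), (10, 19), (11, 28)] -> pick v3 -> 2
READ a @v10: history=[(2, 26), (3, 2), (5, 23), (6, 46), (7, 81), (9, 43), (10, 19), (11, 28)] -> pick v10 -> 19
v13: WRITE b=76  (b history now [(1, 4), (4, 57), (8, 58), (12, 20), (13, 76)])
READ a @v10: history=[(2, 26), (3, 2), (5, 23), (6, 46), (7, 81), (9, 43), (10, 19), (11, 28)] -> pick v10 -> 19
v14: WRITE b=78  (b history now [(1, 4), (4, 57), (8, 58), (12, 20), (13, 76), (14, 78)])
v15: WRITE a=65  (a history now [(2, 26), (3, 2), (5, 23), (6, 46), (7, 81), (9, 43), (10, 19), (11, 28), (15, 65)])
v16: WRITE b=33  (b history now [(1, 4), (4, 57), (8, 58), (12, 20), (13, 76), (14, 78), (16, 33)])
v17: WRITE b=68  (b history now [(1, 4), (4, 57), (8, 58), (12, 20), (13, 76), (14, 78), (16, 33), (17, 68)])
v18: WRITE b=62  (b history now [(1, 4), (4, 57), (8, 58), (12, 20), (13, 76), (14, 78), (16, 33), (17, 68), (18, 62)])
v19: WRITE a=19  (a history now [(2, 26), (3, 2), (5, 23), (6, 46), (7, 81), (9, 43), (10, 19), (11, 28), (15, 65), (19, 19)])
v20: WRITE b=14  (b history now [(1, 4), (4, 57), (8, 58), (12, 20), (13, 76), (14, 78), (16, 33), (17, 68), (18, 62), (20, 14)])
READ b @v1: history=[(1, 4), (4, 57), (8, 58), (12, 20), (13, 76), (14, 78), (16, 33), (17, 68), (18, 62), (20, 14)] -> pick v1 -> 4
v21: WRITE a=26  (a history now [(2, 26), (3, 2), (5, 23), (6, 46), (7, 81), (9, 43), (10, 19), (11, 28), (15, 65), (19, 19), (21, 26)])
READ a @v10: history=[(2, 26), (3, 2), (5, 23), (6, 46), (7, 81), (9, 43), (10, 19), (11, 28), (15, 65), (19, 19), (21, 26)] -> pick v10 -> 19
READ a @v20: history=[(2, 26), (3, 2), (5, 23), (6, 46), (7, 81), (9, 43), (10, 19), (11, 28), (15, 65), (19, 19), (21, 26)] -> pick v19 -> 19
READ b @v15: history=[(1, 4), (4, 57), (8, 58), (12, 20), (13, 76), (14, 78), (16, 33), (17, 68), (18, 62), (20, 14)] -> pick v14 -> 78
v22: WRITE b=46  (b history now [(1, 4), (4, 57), (8, 58), (12, 20), (13, 76), (14, 78), (16, 33), (17, 68), (18, 62), (20, 14), (22, 46)])
v23: WRITE b=77  (b history now [(1, 4), (4, 57), (8, 58), (12, 20), (13, 76), (14, 78), (16, 33), (17, 68), (18, 62), (20, 14), (22, 46), (23, 77)])
v24: WRITE a=50  (a history now [(2, 26), (3, 2), (5, 23), (6, 46), (7, 81), (9, 43), (10, 19), (11, 28), (15, 65), (19, 19), (21, 26), (24, 50)])
v25: WRITE b=60  (b history now [(1, 4), (4, 57), (8, 58), (12, 20), (13, 76), (14, 78), (16, 33), (17, 68), (18, 62), (20, 14), (22, 46), (23, 77), (25, 60)])
v26: WRITE b=40  (b history now [(1, 4), (4, 57), (8, 58), (12, 20), (13, 76), (14, 78), (16, 33), (17, 68), (18, 62), (20, 14), (22, 46), (23, 77), (25, 60), (26, 40)])
READ b @v9: history=[(1, 4), (4, 57), (8, 58), (12, 20), (13, 76), (14, 78), (16, 33), (17, 68), (18, 62), (20, 14), (22, 46), (23, 77), (25, 60), (26, 40)] -> pick v8 -> 58
v27: WRITE a=59  (a history now [(2, 26), (3, 2), (5, 23), (6, 46), (7, 81), (9, 43), (10, 19), (11, 28), (15, 65), (19, 19), (21, 26), (24, 50), (27, 59)])
Read results in order: ['81', '2', '2', '2', '19', '19', '4', '19', '19', '78', '58']
NONE count = 0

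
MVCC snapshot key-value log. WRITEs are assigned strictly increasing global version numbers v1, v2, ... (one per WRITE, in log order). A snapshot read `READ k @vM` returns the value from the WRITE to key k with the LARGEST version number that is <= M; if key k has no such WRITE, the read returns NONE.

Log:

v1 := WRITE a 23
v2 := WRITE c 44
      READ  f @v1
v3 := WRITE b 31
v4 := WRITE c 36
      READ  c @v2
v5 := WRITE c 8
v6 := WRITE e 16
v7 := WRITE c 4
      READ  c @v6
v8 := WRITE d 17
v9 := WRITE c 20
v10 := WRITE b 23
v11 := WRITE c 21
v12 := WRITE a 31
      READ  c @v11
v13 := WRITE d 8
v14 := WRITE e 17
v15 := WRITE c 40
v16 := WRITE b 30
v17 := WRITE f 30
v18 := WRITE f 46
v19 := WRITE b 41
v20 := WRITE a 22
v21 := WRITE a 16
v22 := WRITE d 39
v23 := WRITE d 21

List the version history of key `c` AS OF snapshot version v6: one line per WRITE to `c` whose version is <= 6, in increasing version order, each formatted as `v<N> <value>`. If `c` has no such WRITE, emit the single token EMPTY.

Answer: v2 44
v4 36
v5 8

Derivation:
Scan writes for key=c with version <= 6:
  v1 WRITE a 23 -> skip
  v2 WRITE c 44 -> keep
  v3 WRITE b 31 -> skip
  v4 WRITE c 36 -> keep
  v5 WRITE c 8 -> keep
  v6 WRITE e 16 -> skip
  v7 WRITE c 4 -> drop (> snap)
  v8 WRITE d 17 -> skip
  v9 WRITE c 20 -> drop (> snap)
  v10 WRITE b 23 -> skip
  v11 WRITE c 21 -> drop (> snap)
  v12 WRITE a 31 -> skip
  v13 WRITE d 8 -> skip
  v14 WRITE e 17 -> skip
  v15 WRITE c 40 -> drop (> snap)
  v16 WRITE b 30 -> skip
  v17 WRITE f 30 -> skip
  v18 WRITE f 46 -> skip
  v19 WRITE b 41 -> skip
  v20 WRITE a 22 -> skip
  v21 WRITE a 16 -> skip
  v22 WRITE d 39 -> skip
  v23 WRITE d 21 -> skip
Collected: [(2, 44), (4, 36), (5, 8)]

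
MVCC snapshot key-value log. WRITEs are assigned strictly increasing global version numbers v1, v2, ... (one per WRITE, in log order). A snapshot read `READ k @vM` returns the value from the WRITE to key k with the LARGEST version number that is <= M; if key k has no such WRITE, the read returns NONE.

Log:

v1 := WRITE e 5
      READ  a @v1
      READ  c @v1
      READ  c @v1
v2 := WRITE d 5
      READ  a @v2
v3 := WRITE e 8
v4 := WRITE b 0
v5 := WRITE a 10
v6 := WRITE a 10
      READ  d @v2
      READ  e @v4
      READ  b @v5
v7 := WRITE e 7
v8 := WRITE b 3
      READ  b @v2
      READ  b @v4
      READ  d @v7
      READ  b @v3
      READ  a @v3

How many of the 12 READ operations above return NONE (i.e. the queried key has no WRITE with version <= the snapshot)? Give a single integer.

v1: WRITE e=5  (e history now [(1, 5)])
READ a @v1: history=[] -> no version <= 1 -> NONE
READ c @v1: history=[] -> no version <= 1 -> NONE
READ c @v1: history=[] -> no version <= 1 -> NONE
v2: WRITE d=5  (d history now [(2, 5)])
READ a @v2: history=[] -> no version <= 2 -> NONE
v3: WRITE e=8  (e history now [(1, 5), (3, 8)])
v4: WRITE b=0  (b history now [(4, 0)])
v5: WRITE a=10  (a history now [(5, 10)])
v6: WRITE a=10  (a history now [(5, 10), (6, 10)])
READ d @v2: history=[(2, 5)] -> pick v2 -> 5
READ e @v4: history=[(1, 5), (3, 8)] -> pick v3 -> 8
READ b @v5: history=[(4, 0)] -> pick v4 -> 0
v7: WRITE e=7  (e history now [(1, 5), (3, 8), (7, 7)])
v8: WRITE b=3  (b history now [(4, 0), (8, 3)])
READ b @v2: history=[(4, 0), (8, 3)] -> no version <= 2 -> NONE
READ b @v4: history=[(4, 0), (8, 3)] -> pick v4 -> 0
READ d @v7: history=[(2, 5)] -> pick v2 -> 5
READ b @v3: history=[(4, 0), (8, 3)] -> no version <= 3 -> NONE
READ a @v3: history=[(5, 10), (6, 10)] -> no version <= 3 -> NONE
Read results in order: ['NONE', 'NONE', 'NONE', 'NONE', '5', '8', '0', 'NONE', '0', '5', 'NONE', 'NONE']
NONE count = 7

Answer: 7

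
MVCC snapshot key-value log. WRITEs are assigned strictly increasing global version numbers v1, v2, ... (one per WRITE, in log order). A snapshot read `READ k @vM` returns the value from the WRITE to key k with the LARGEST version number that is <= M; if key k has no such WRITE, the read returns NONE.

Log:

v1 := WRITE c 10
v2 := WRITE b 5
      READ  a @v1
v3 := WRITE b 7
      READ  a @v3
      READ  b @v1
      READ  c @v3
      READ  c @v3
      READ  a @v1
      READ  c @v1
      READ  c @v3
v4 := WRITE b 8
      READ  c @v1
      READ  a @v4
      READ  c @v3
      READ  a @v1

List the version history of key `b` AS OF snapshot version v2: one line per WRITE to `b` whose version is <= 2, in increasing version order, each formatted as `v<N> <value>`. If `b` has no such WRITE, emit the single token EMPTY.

Scan writes for key=b with version <= 2:
  v1 WRITE c 10 -> skip
  v2 WRITE b 5 -> keep
  v3 WRITE b 7 -> drop (> snap)
  v4 WRITE b 8 -> drop (> snap)
Collected: [(2, 5)]

Answer: v2 5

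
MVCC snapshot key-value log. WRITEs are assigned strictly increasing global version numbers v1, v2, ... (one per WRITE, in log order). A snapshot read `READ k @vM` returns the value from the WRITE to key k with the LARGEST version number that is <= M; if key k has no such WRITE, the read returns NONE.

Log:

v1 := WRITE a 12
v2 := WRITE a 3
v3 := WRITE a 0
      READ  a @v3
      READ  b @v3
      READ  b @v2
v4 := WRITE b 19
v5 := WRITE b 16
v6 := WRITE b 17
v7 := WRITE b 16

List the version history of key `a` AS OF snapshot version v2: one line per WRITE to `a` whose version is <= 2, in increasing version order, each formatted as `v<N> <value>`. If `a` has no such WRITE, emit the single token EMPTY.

Answer: v1 12
v2 3

Derivation:
Scan writes for key=a with version <= 2:
  v1 WRITE a 12 -> keep
  v2 WRITE a 3 -> keep
  v3 WRITE a 0 -> drop (> snap)
  v4 WRITE b 19 -> skip
  v5 WRITE b 16 -> skip
  v6 WRITE b 17 -> skip
  v7 WRITE b 16 -> skip
Collected: [(1, 12), (2, 3)]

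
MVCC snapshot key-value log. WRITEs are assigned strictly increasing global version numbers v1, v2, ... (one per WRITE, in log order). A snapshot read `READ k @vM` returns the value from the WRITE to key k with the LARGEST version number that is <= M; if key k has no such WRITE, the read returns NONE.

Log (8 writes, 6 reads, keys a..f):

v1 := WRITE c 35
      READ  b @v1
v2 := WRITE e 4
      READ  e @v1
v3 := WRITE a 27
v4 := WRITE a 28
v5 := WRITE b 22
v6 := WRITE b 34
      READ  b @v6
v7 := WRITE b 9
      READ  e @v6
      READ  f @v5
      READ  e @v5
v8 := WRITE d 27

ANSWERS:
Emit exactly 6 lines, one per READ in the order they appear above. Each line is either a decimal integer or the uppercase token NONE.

v1: WRITE c=35  (c history now [(1, 35)])
READ b @v1: history=[] -> no version <= 1 -> NONE
v2: WRITE e=4  (e history now [(2, 4)])
READ e @v1: history=[(2, 4)] -> no version <= 1 -> NONE
v3: WRITE a=27  (a history now [(3, 27)])
v4: WRITE a=28  (a history now [(3, 27), (4, 28)])
v5: WRITE b=22  (b history now [(5, 22)])
v6: WRITE b=34  (b history now [(5, 22), (6, 34)])
READ b @v6: history=[(5, 22), (6, 34)] -> pick v6 -> 34
v7: WRITE b=9  (b history now [(5, 22), (6, 34), (7, 9)])
READ e @v6: history=[(2, 4)] -> pick v2 -> 4
READ f @v5: history=[] -> no version <= 5 -> NONE
READ e @v5: history=[(2, 4)] -> pick v2 -> 4
v8: WRITE d=27  (d history now [(8, 27)])

Answer: NONE
NONE
34
4
NONE
4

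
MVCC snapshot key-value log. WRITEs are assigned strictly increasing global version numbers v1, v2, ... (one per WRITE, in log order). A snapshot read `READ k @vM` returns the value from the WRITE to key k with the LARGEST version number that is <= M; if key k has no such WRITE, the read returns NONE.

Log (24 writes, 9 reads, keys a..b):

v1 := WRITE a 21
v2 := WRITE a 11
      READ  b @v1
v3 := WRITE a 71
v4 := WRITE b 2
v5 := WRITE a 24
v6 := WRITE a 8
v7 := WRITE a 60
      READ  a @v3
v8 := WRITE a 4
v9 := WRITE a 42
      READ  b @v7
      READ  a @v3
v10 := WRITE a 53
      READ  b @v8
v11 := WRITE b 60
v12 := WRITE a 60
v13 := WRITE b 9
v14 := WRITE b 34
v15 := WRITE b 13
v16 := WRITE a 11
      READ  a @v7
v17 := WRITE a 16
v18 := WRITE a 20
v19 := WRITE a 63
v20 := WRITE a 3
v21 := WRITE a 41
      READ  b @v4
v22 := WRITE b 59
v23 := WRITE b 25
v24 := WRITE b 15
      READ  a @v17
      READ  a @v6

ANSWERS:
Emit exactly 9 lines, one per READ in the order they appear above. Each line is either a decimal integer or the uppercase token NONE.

v1: WRITE a=21  (a history now [(1, 21)])
v2: WRITE a=11  (a history now [(1, 21), (2, 11)])
READ b @v1: history=[] -> no version <= 1 -> NONE
v3: WRITE a=71  (a history now [(1, 21), (2, 11), (3, 71)])
v4: WRITE b=2  (b history now [(4, 2)])
v5: WRITE a=24  (a history now [(1, 21), (2, 11), (3, 71), (5, 24)])
v6: WRITE a=8  (a history now [(1, 21), (2, 11), (3, 71), (5, 24), (6, 8)])
v7: WRITE a=60  (a history now [(1, 21), (2, 11), (3, 71), (5, 24), (6, 8), (7, 60)])
READ a @v3: history=[(1, 21), (2, 11), (3, 71), (5, 24), (6, 8), (7, 60)] -> pick v3 -> 71
v8: WRITE a=4  (a history now [(1, 21), (2, 11), (3, 71), (5, 24), (6, 8), (7, 60), (8, 4)])
v9: WRITE a=42  (a history now [(1, 21), (2, 11), (3, 71), (5, 24), (6, 8), (7, 60), (8, 4), (9, 42)])
READ b @v7: history=[(4, 2)] -> pick v4 -> 2
READ a @v3: history=[(1, 21), (2, 11), (3, 71), (5, 24), (6, 8), (7, 60), (8, 4), (9, 42)] -> pick v3 -> 71
v10: WRITE a=53  (a history now [(1, 21), (2, 11), (3, 71), (5, 24), (6, 8), (7, 60), (8, 4), (9, 42), (10, 53)])
READ b @v8: history=[(4, 2)] -> pick v4 -> 2
v11: WRITE b=60  (b history now [(4, 2), (11, 60)])
v12: WRITE a=60  (a history now [(1, 21), (2, 11), (3, 71), (5, 24), (6, 8), (7, 60), (8, 4), (9, 42), (10, 53), (12, 60)])
v13: WRITE b=9  (b history now [(4, 2), (11, 60), (13, 9)])
v14: WRITE b=34  (b history now [(4, 2), (11, 60), (13, 9), (14, 34)])
v15: WRITE b=13  (b history now [(4, 2), (11, 60), (13, 9), (14, 34), (15, 13)])
v16: WRITE a=11  (a history now [(1, 21), (2, 11), (3, 71), (5, 24), (6, 8), (7, 60), (8, 4), (9, 42), (10, 53), (12, 60), (16, 11)])
READ a @v7: history=[(1, 21), (2, 11), (3, 71), (5, 24), (6, 8), (7, 60), (8, 4), (9, 42), (10, 53), (12, 60), (16, 11)] -> pick v7 -> 60
v17: WRITE a=16  (a history now [(1, 21), (2, 11), (3, 71), (5, 24), (6, 8), (7, 60), (8, 4), (9, 42), (10, 53), (12, 60), (16, 11), (17, 16)])
v18: WRITE a=20  (a history now [(1, 21), (2, 11), (3, 71), (5, 24), (6, 8), (7, 60), (8, 4), (9, 42), (10, 53), (12, 60), (16, 11), (17, 16), (18, 20)])
v19: WRITE a=63  (a history now [(1, 21), (2, 11), (3, 71), (5, 24), (6, 8), (7, 60), (8, 4), (9, 42), (10, 53), (12, 60), (16, 11), (17, 16), (18, 20), (19, 63)])
v20: WRITE a=3  (a history now [(1, 21), (2, 11), (3, 71), (5, 24), (6, 8), (7, 60), (8, 4), (9, 42), (10, 53), (12, 60), (16, 11), (17, 16), (18, 20), (19, 63), (20, 3)])
v21: WRITE a=41  (a history now [(1, 21), (2, 11), (3, 71), (5, 24), (6, 8), (7, 60), (8, 4), (9, 42), (10, 53), (12, 60), (16, 11), (17, 16), (18, 20), (19, 63), (20, 3), (21, 41)])
READ b @v4: history=[(4, 2), (11, 60), (13, 9), (14, 34), (15, 13)] -> pick v4 -> 2
v22: WRITE b=59  (b history now [(4, 2), (11, 60), (13, 9), (14, 34), (15, 13), (22, 59)])
v23: WRITE b=25  (b history now [(4, 2), (11, 60), (13, 9), (14, 34), (15, 13), (22, 59), (23, 25)])
v24: WRITE b=15  (b history now [(4, 2), (11, 60), (13, 9), (14, 34), (15, 13), (22, 59), (23, 25), (24, 15)])
READ a @v17: history=[(1, 21), (2, 11), (3, 71), (5, 24), (6, 8), (7, 60), (8, 4), (9, 42), (10, 53), (12, 60), (16, 11), (17, 16), (18, 20), (19, 63), (20, 3), (21, 41)] -> pick v17 -> 16
READ a @v6: history=[(1, 21), (2, 11), (3, 71), (5, 24), (6, 8), (7, 60), (8, 4), (9, 42), (10, 53), (12, 60), (16, 11), (17, 16), (18, 20), (19, 63), (20, 3), (21, 41)] -> pick v6 -> 8

Answer: NONE
71
2
71
2
60
2
16
8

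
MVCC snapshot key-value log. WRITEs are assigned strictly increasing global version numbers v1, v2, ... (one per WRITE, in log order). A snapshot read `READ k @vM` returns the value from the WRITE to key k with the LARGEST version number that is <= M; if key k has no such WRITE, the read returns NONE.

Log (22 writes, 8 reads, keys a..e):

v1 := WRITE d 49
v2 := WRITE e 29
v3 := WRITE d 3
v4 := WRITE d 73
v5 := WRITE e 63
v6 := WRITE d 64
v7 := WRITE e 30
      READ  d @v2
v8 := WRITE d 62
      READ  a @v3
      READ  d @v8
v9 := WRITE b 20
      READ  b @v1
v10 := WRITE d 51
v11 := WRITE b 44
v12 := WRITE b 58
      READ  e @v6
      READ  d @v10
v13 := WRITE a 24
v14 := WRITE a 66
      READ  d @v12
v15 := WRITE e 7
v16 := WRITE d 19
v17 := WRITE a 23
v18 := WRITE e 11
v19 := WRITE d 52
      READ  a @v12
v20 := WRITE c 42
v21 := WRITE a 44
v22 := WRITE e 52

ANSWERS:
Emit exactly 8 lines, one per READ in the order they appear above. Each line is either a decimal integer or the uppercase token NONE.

Answer: 49
NONE
62
NONE
63
51
51
NONE

Derivation:
v1: WRITE d=49  (d history now [(1, 49)])
v2: WRITE e=29  (e history now [(2, 29)])
v3: WRITE d=3  (d history now [(1, 49), (3, 3)])
v4: WRITE d=73  (d history now [(1, 49), (3, 3), (4, 73)])
v5: WRITE e=63  (e history now [(2, 29), (5, 63)])
v6: WRITE d=64  (d history now [(1, 49), (3, 3), (4, 73), (6, 64)])
v7: WRITE e=30  (e history now [(2, 29), (5, 63), (7, 30)])
READ d @v2: history=[(1, 49), (3, 3), (4, 73), (6, 64)] -> pick v1 -> 49
v8: WRITE d=62  (d history now [(1, 49), (3, 3), (4, 73), (6, 64), (8, 62)])
READ a @v3: history=[] -> no version <= 3 -> NONE
READ d @v8: history=[(1, 49), (3, 3), (4, 73), (6, 64), (8, 62)] -> pick v8 -> 62
v9: WRITE b=20  (b history now [(9, 20)])
READ b @v1: history=[(9, 20)] -> no version <= 1 -> NONE
v10: WRITE d=51  (d history now [(1, 49), (3, 3), (4, 73), (6, 64), (8, 62), (10, 51)])
v11: WRITE b=44  (b history now [(9, 20), (11, 44)])
v12: WRITE b=58  (b history now [(9, 20), (11, 44), (12, 58)])
READ e @v6: history=[(2, 29), (5, 63), (7, 30)] -> pick v5 -> 63
READ d @v10: history=[(1, 49), (3, 3), (4, 73), (6, 64), (8, 62), (10, 51)] -> pick v10 -> 51
v13: WRITE a=24  (a history now [(13, 24)])
v14: WRITE a=66  (a history now [(13, 24), (14, 66)])
READ d @v12: history=[(1, 49), (3, 3), (4, 73), (6, 64), (8, 62), (10, 51)] -> pick v10 -> 51
v15: WRITE e=7  (e history now [(2, 29), (5, 63), (7, 30), (15, 7)])
v16: WRITE d=19  (d history now [(1, 49), (3, 3), (4, 73), (6, 64), (8, 62), (10, 51), (16, 19)])
v17: WRITE a=23  (a history now [(13, 24), (14, 66), (17, 23)])
v18: WRITE e=11  (e history now [(2, 29), (5, 63), (7, 30), (15, 7), (18, 11)])
v19: WRITE d=52  (d history now [(1, 49), (3, 3), (4, 73), (6, 64), (8, 62), (10, 51), (16, 19), (19, 52)])
READ a @v12: history=[(13, 24), (14, 66), (17, 23)] -> no version <= 12 -> NONE
v20: WRITE c=42  (c history now [(20, 42)])
v21: WRITE a=44  (a history now [(13, 24), (14, 66), (17, 23), (21, 44)])
v22: WRITE e=52  (e history now [(2, 29), (5, 63), (7, 30), (15, 7), (18, 11), (22, 52)])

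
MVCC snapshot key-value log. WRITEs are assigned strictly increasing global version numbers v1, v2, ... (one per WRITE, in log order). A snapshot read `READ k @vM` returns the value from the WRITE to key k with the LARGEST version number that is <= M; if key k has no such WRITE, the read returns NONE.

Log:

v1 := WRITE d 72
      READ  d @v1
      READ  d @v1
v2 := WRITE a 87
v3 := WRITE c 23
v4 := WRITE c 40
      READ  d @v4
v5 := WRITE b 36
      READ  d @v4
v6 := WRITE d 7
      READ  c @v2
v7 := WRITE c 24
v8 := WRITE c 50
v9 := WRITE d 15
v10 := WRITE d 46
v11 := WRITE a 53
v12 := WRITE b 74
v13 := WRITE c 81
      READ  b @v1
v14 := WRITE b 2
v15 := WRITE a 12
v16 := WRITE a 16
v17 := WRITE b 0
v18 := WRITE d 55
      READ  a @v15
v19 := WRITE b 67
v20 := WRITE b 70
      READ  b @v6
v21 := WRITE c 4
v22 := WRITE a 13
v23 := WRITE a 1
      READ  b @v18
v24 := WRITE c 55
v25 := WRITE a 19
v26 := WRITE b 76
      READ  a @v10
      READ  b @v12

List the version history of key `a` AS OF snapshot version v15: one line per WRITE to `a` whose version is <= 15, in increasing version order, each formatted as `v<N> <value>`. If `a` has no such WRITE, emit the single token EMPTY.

Scan writes for key=a with version <= 15:
  v1 WRITE d 72 -> skip
  v2 WRITE a 87 -> keep
  v3 WRITE c 23 -> skip
  v4 WRITE c 40 -> skip
  v5 WRITE b 36 -> skip
  v6 WRITE d 7 -> skip
  v7 WRITE c 24 -> skip
  v8 WRITE c 50 -> skip
  v9 WRITE d 15 -> skip
  v10 WRITE d 46 -> skip
  v11 WRITE a 53 -> keep
  v12 WRITE b 74 -> skip
  v13 WRITE c 81 -> skip
  v14 WRITE b 2 -> skip
  v15 WRITE a 12 -> keep
  v16 WRITE a 16 -> drop (> snap)
  v17 WRITE b 0 -> skip
  v18 WRITE d 55 -> skip
  v19 WRITE b 67 -> skip
  v20 WRITE b 70 -> skip
  v21 WRITE c 4 -> skip
  v22 WRITE a 13 -> drop (> snap)
  v23 WRITE a 1 -> drop (> snap)
  v24 WRITE c 55 -> skip
  v25 WRITE a 19 -> drop (> snap)
  v26 WRITE b 76 -> skip
Collected: [(2, 87), (11, 53), (15, 12)]

Answer: v2 87
v11 53
v15 12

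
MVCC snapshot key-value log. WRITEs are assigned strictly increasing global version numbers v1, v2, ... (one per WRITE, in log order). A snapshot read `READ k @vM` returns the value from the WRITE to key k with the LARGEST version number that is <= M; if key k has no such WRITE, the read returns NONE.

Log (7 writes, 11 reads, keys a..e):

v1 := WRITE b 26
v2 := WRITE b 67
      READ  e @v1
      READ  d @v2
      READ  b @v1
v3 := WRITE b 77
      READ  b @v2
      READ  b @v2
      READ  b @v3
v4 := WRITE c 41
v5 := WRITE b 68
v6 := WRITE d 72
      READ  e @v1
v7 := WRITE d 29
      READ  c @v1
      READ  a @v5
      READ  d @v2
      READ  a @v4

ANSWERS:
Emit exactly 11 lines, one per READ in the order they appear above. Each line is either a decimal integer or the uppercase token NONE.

Answer: NONE
NONE
26
67
67
77
NONE
NONE
NONE
NONE
NONE

Derivation:
v1: WRITE b=26  (b history now [(1, 26)])
v2: WRITE b=67  (b history now [(1, 26), (2, 67)])
READ e @v1: history=[] -> no version <= 1 -> NONE
READ d @v2: history=[] -> no version <= 2 -> NONE
READ b @v1: history=[(1, 26), (2, 67)] -> pick v1 -> 26
v3: WRITE b=77  (b history now [(1, 26), (2, 67), (3, 77)])
READ b @v2: history=[(1, 26), (2, 67), (3, 77)] -> pick v2 -> 67
READ b @v2: history=[(1, 26), (2, 67), (3, 77)] -> pick v2 -> 67
READ b @v3: history=[(1, 26), (2, 67), (3, 77)] -> pick v3 -> 77
v4: WRITE c=41  (c history now [(4, 41)])
v5: WRITE b=68  (b history now [(1, 26), (2, 67), (3, 77), (5, 68)])
v6: WRITE d=72  (d history now [(6, 72)])
READ e @v1: history=[] -> no version <= 1 -> NONE
v7: WRITE d=29  (d history now [(6, 72), (7, 29)])
READ c @v1: history=[(4, 41)] -> no version <= 1 -> NONE
READ a @v5: history=[] -> no version <= 5 -> NONE
READ d @v2: history=[(6, 72), (7, 29)] -> no version <= 2 -> NONE
READ a @v4: history=[] -> no version <= 4 -> NONE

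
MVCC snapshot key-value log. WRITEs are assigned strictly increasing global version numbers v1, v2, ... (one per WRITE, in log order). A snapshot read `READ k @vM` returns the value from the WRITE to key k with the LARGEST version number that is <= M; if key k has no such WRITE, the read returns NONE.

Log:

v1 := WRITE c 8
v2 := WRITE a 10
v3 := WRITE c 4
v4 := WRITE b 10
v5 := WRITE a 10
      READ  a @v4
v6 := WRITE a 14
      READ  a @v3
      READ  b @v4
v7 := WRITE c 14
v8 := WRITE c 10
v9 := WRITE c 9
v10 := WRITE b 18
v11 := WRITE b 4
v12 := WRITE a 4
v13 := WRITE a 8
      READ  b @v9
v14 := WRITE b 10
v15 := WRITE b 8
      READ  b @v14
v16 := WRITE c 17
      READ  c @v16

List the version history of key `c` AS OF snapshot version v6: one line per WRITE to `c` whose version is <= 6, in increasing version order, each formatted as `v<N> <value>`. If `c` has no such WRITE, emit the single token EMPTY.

Answer: v1 8
v3 4

Derivation:
Scan writes for key=c with version <= 6:
  v1 WRITE c 8 -> keep
  v2 WRITE a 10 -> skip
  v3 WRITE c 4 -> keep
  v4 WRITE b 10 -> skip
  v5 WRITE a 10 -> skip
  v6 WRITE a 14 -> skip
  v7 WRITE c 14 -> drop (> snap)
  v8 WRITE c 10 -> drop (> snap)
  v9 WRITE c 9 -> drop (> snap)
  v10 WRITE b 18 -> skip
  v11 WRITE b 4 -> skip
  v12 WRITE a 4 -> skip
  v13 WRITE a 8 -> skip
  v14 WRITE b 10 -> skip
  v15 WRITE b 8 -> skip
  v16 WRITE c 17 -> drop (> snap)
Collected: [(1, 8), (3, 4)]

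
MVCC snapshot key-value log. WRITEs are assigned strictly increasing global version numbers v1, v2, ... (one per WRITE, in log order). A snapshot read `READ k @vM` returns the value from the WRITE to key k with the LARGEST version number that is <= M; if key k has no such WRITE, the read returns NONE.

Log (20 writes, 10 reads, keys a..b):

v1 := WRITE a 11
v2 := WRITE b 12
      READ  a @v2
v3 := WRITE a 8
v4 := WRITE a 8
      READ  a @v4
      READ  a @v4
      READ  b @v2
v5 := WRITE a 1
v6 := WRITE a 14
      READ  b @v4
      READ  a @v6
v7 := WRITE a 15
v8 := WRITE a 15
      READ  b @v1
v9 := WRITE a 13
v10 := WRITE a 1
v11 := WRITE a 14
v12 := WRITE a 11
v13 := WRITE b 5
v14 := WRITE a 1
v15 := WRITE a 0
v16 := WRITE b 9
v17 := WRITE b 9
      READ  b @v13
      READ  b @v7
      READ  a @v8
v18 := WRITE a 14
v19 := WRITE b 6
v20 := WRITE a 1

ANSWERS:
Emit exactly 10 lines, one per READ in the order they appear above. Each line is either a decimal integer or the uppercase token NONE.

Answer: 11
8
8
12
12
14
NONE
5
12
15

Derivation:
v1: WRITE a=11  (a history now [(1, 11)])
v2: WRITE b=12  (b history now [(2, 12)])
READ a @v2: history=[(1, 11)] -> pick v1 -> 11
v3: WRITE a=8  (a history now [(1, 11), (3, 8)])
v4: WRITE a=8  (a history now [(1, 11), (3, 8), (4, 8)])
READ a @v4: history=[(1, 11), (3, 8), (4, 8)] -> pick v4 -> 8
READ a @v4: history=[(1, 11), (3, 8), (4, 8)] -> pick v4 -> 8
READ b @v2: history=[(2, 12)] -> pick v2 -> 12
v5: WRITE a=1  (a history now [(1, 11), (3, 8), (4, 8), (5, 1)])
v6: WRITE a=14  (a history now [(1, 11), (3, 8), (4, 8), (5, 1), (6, 14)])
READ b @v4: history=[(2, 12)] -> pick v2 -> 12
READ a @v6: history=[(1, 11), (3, 8), (4, 8), (5, 1), (6, 14)] -> pick v6 -> 14
v7: WRITE a=15  (a history now [(1, 11), (3, 8), (4, 8), (5, 1), (6, 14), (7, 15)])
v8: WRITE a=15  (a history now [(1, 11), (3, 8), (4, 8), (5, 1), (6, 14), (7, 15), (8, 15)])
READ b @v1: history=[(2, 12)] -> no version <= 1 -> NONE
v9: WRITE a=13  (a history now [(1, 11), (3, 8), (4, 8), (5, 1), (6, 14), (7, 15), (8, 15), (9, 13)])
v10: WRITE a=1  (a history now [(1, 11), (3, 8), (4, 8), (5, 1), (6, 14), (7, 15), (8, 15), (9, 13), (10, 1)])
v11: WRITE a=14  (a history now [(1, 11), (3, 8), (4, 8), (5, 1), (6, 14), (7, 15), (8, 15), (9, 13), (10, 1), (11, 14)])
v12: WRITE a=11  (a history now [(1, 11), (3, 8), (4, 8), (5, 1), (6, 14), (7, 15), (8, 15), (9, 13), (10, 1), (11, 14), (12, 11)])
v13: WRITE b=5  (b history now [(2, 12), (13, 5)])
v14: WRITE a=1  (a history now [(1, 11), (3, 8), (4, 8), (5, 1), (6, 14), (7, 15), (8, 15), (9, 13), (10, 1), (11, 14), (12, 11), (14, 1)])
v15: WRITE a=0  (a history now [(1, 11), (3, 8), (4, 8), (5, 1), (6, 14), (7, 15), (8, 15), (9, 13), (10, 1), (11, 14), (12, 11), (14, 1), (15, 0)])
v16: WRITE b=9  (b history now [(2, 12), (13, 5), (16, 9)])
v17: WRITE b=9  (b history now [(2, 12), (13, 5), (16, 9), (17, 9)])
READ b @v13: history=[(2, 12), (13, 5), (16, 9), (17, 9)] -> pick v13 -> 5
READ b @v7: history=[(2, 12), (13, 5), (16, 9), (17, 9)] -> pick v2 -> 12
READ a @v8: history=[(1, 11), (3, 8), (4, 8), (5, 1), (6, 14), (7, 15), (8, 15), (9, 13), (10, 1), (11, 14), (12, 11), (14, 1), (15, 0)] -> pick v8 -> 15
v18: WRITE a=14  (a history now [(1, 11), (3, 8), (4, 8), (5, 1), (6, 14), (7, 15), (8, 15), (9, 13), (10, 1), (11, 14), (12, 11), (14, 1), (15, 0), (18, 14)])
v19: WRITE b=6  (b history now [(2, 12), (13, 5), (16, 9), (17, 9), (19, 6)])
v20: WRITE a=1  (a history now [(1, 11), (3, 8), (4, 8), (5, 1), (6, 14), (7, 15), (8, 15), (9, 13), (10, 1), (11, 14), (12, 11), (14, 1), (15, 0), (18, 14), (20, 1)])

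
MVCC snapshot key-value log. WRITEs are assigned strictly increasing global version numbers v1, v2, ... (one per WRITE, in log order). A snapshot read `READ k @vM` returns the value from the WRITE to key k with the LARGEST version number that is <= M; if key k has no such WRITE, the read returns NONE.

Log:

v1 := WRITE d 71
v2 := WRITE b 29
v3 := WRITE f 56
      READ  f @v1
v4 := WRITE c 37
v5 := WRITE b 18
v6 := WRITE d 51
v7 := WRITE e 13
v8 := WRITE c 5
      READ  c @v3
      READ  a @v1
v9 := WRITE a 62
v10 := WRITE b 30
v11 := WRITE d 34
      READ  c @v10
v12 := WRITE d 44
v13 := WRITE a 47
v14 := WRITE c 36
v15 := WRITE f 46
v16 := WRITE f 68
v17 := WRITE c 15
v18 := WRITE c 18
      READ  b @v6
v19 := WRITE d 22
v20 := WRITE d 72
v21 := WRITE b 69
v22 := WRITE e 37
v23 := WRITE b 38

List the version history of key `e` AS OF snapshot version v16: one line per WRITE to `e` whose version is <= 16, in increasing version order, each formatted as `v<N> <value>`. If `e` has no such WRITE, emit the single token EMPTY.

Scan writes for key=e with version <= 16:
  v1 WRITE d 71 -> skip
  v2 WRITE b 29 -> skip
  v3 WRITE f 56 -> skip
  v4 WRITE c 37 -> skip
  v5 WRITE b 18 -> skip
  v6 WRITE d 51 -> skip
  v7 WRITE e 13 -> keep
  v8 WRITE c 5 -> skip
  v9 WRITE a 62 -> skip
  v10 WRITE b 30 -> skip
  v11 WRITE d 34 -> skip
  v12 WRITE d 44 -> skip
  v13 WRITE a 47 -> skip
  v14 WRITE c 36 -> skip
  v15 WRITE f 46 -> skip
  v16 WRITE f 68 -> skip
  v17 WRITE c 15 -> skip
  v18 WRITE c 18 -> skip
  v19 WRITE d 22 -> skip
  v20 WRITE d 72 -> skip
  v21 WRITE b 69 -> skip
  v22 WRITE e 37 -> drop (> snap)
  v23 WRITE b 38 -> skip
Collected: [(7, 13)]

Answer: v7 13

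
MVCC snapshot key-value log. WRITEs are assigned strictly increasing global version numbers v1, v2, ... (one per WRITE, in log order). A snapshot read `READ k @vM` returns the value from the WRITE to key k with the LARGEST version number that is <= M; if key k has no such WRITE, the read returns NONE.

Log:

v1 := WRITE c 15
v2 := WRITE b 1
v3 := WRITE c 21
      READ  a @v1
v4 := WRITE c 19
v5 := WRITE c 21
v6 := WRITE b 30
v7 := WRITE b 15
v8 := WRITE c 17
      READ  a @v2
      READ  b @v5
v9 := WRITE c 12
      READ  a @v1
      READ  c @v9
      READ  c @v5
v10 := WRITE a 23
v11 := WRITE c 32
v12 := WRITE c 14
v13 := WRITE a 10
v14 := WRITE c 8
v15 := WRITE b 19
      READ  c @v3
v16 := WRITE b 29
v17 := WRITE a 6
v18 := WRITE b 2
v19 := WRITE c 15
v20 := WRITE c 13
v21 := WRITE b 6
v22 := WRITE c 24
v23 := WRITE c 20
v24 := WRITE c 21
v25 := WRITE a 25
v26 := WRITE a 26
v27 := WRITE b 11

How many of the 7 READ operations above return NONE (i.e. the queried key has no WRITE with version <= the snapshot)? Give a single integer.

v1: WRITE c=15  (c history now [(1, 15)])
v2: WRITE b=1  (b history now [(2, 1)])
v3: WRITE c=21  (c history now [(1, 15), (3, 21)])
READ a @v1: history=[] -> no version <= 1 -> NONE
v4: WRITE c=19  (c history now [(1, 15), (3, 21), (4, 19)])
v5: WRITE c=21  (c history now [(1, 15), (3, 21), (4, 19), (5, 21)])
v6: WRITE b=30  (b history now [(2, 1), (6, 30)])
v7: WRITE b=15  (b history now [(2, 1), (6, 30), (7, 15)])
v8: WRITE c=17  (c history now [(1, 15), (3, 21), (4, 19), (5, 21), (8, 17)])
READ a @v2: history=[] -> no version <= 2 -> NONE
READ b @v5: history=[(2, 1), (6, 30), (7, 15)] -> pick v2 -> 1
v9: WRITE c=12  (c history now [(1, 15), (3, 21), (4, 19), (5, 21), (8, 17), (9, 12)])
READ a @v1: history=[] -> no version <= 1 -> NONE
READ c @v9: history=[(1, 15), (3, 21), (4, 19), (5, 21), (8, 17), (9, 12)] -> pick v9 -> 12
READ c @v5: history=[(1, 15), (3, 21), (4, 19), (5, 21), (8, 17), (9, 12)] -> pick v5 -> 21
v10: WRITE a=23  (a history now [(10, 23)])
v11: WRITE c=32  (c history now [(1, 15), (3, 21), (4, 19), (5, 21), (8, 17), (9, 12), (11, 32)])
v12: WRITE c=14  (c history now [(1, 15), (3, 21), (4, 19), (5, 21), (8, 17), (9, 12), (11, 32), (12, 14)])
v13: WRITE a=10  (a history now [(10, 23), (13, 10)])
v14: WRITE c=8  (c history now [(1, 15), (3, 21), (4, 19), (5, 21), (8, 17), (9, 12), (11, 32), (12, 14), (14, 8)])
v15: WRITE b=19  (b history now [(2, 1), (6, 30), (7, 15), (15, 19)])
READ c @v3: history=[(1, 15), (3, 21), (4, 19), (5, 21), (8, 17), (9, 12), (11, 32), (12, 14), (14, 8)] -> pick v3 -> 21
v16: WRITE b=29  (b history now [(2, 1), (6, 30), (7, 15), (15, 19), (16, 29)])
v17: WRITE a=6  (a history now [(10, 23), (13, 10), (17, 6)])
v18: WRITE b=2  (b history now [(2, 1), (6, 30), (7, 15), (15, 19), (16, 29), (18, 2)])
v19: WRITE c=15  (c history now [(1, 15), (3, 21), (4, 19), (5, 21), (8, 17), (9, 12), (11, 32), (12, 14), (14, 8), (19, 15)])
v20: WRITE c=13  (c history now [(1, 15), (3, 21), (4, 19), (5, 21), (8, 17), (9, 12), (11, 32), (12, 14), (14, 8), (19, 15), (20, 13)])
v21: WRITE b=6  (b history now [(2, 1), (6, 30), (7, 15), (15, 19), (16, 29), (18, 2), (21, 6)])
v22: WRITE c=24  (c history now [(1, 15), (3, 21), (4, 19), (5, 21), (8, 17), (9, 12), (11, 32), (12, 14), (14, 8), (19, 15), (20, 13), (22, 24)])
v23: WRITE c=20  (c history now [(1, 15), (3, 21), (4, 19), (5, 21), (8, 17), (9, 12), (11, 32), (12, 14), (14, 8), (19, 15), (20, 13), (22, 24), (23, 20)])
v24: WRITE c=21  (c history now [(1, 15), (3, 21), (4, 19), (5, 21), (8, 17), (9, 12), (11, 32), (12, 14), (14, 8), (19, 15), (20, 13), (22, 24), (23, 20), (24, 21)])
v25: WRITE a=25  (a history now [(10, 23), (13, 10), (17, 6), (25, 25)])
v26: WRITE a=26  (a history now [(10, 23), (13, 10), (17, 6), (25, 25), (26, 26)])
v27: WRITE b=11  (b history now [(2, 1), (6, 30), (7, 15), (15, 19), (16, 29), (18, 2), (21, 6), (27, 11)])
Read results in order: ['NONE', 'NONE', '1', 'NONE', '12', '21', '21']
NONE count = 3

Answer: 3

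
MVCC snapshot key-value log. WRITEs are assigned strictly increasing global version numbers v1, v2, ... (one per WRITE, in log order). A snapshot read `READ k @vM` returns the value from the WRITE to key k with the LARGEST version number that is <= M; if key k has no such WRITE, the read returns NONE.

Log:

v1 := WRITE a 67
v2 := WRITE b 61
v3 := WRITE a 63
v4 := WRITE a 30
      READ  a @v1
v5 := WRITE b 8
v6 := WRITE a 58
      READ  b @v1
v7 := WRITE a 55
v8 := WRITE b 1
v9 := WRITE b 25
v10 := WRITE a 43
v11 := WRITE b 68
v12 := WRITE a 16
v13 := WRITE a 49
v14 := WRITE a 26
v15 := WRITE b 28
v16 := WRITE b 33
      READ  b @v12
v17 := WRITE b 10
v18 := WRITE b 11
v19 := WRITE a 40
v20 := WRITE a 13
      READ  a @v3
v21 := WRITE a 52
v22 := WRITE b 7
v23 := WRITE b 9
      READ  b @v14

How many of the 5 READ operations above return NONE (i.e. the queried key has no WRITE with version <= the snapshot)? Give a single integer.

v1: WRITE a=67  (a history now [(1, 67)])
v2: WRITE b=61  (b history now [(2, 61)])
v3: WRITE a=63  (a history now [(1, 67), (3, 63)])
v4: WRITE a=30  (a history now [(1, 67), (3, 63), (4, 30)])
READ a @v1: history=[(1, 67), (3, 63), (4, 30)] -> pick v1 -> 67
v5: WRITE b=8  (b history now [(2, 61), (5, 8)])
v6: WRITE a=58  (a history now [(1, 67), (3, 63), (4, 30), (6, 58)])
READ b @v1: history=[(2, 61), (5, 8)] -> no version <= 1 -> NONE
v7: WRITE a=55  (a history now [(1, 67), (3, 63), (4, 30), (6, 58), (7, 55)])
v8: WRITE b=1  (b history now [(2, 61), (5, 8), (8, 1)])
v9: WRITE b=25  (b history now [(2, 61), (5, 8), (8, 1), (9, 25)])
v10: WRITE a=43  (a history now [(1, 67), (3, 63), (4, 30), (6, 58), (7, 55), (10, 43)])
v11: WRITE b=68  (b history now [(2, 61), (5, 8), (8, 1), (9, 25), (11, 68)])
v12: WRITE a=16  (a history now [(1, 67), (3, 63), (4, 30), (6, 58), (7, 55), (10, 43), (12, 16)])
v13: WRITE a=49  (a history now [(1, 67), (3, 63), (4, 30), (6, 58), (7, 55), (10, 43), (12, 16), (13, 49)])
v14: WRITE a=26  (a history now [(1, 67), (3, 63), (4, 30), (6, 58), (7, 55), (10, 43), (12, 16), (13, 49), (14, 26)])
v15: WRITE b=28  (b history now [(2, 61), (5, 8), (8, 1), (9, 25), (11, 68), (15, 28)])
v16: WRITE b=33  (b history now [(2, 61), (5, 8), (8, 1), (9, 25), (11, 68), (15, 28), (16, 33)])
READ b @v12: history=[(2, 61), (5, 8), (8, 1), (9, 25), (11, 68), (15, 28), (16, 33)] -> pick v11 -> 68
v17: WRITE b=10  (b history now [(2, 61), (5, 8), (8, 1), (9, 25), (11, 68), (15, 28), (16, 33), (17, 10)])
v18: WRITE b=11  (b history now [(2, 61), (5, 8), (8, 1), (9, 25), (11, 68), (15, 28), (16, 33), (17, 10), (18, 11)])
v19: WRITE a=40  (a history now [(1, 67), (3, 63), (4, 30), (6, 58), (7, 55), (10, 43), (12, 16), (13, 49), (14, 26), (19, 40)])
v20: WRITE a=13  (a history now [(1, 67), (3, 63), (4, 30), (6, 58), (7, 55), (10, 43), (12, 16), (13, 49), (14, 26), (19, 40), (20, 13)])
READ a @v3: history=[(1, 67), (3, 63), (4, 30), (6, 58), (7, 55), (10, 43), (12, 16), (13, 49), (14, 26), (19, 40), (20, 13)] -> pick v3 -> 63
v21: WRITE a=52  (a history now [(1, 67), (3, 63), (4, 30), (6, 58), (7, 55), (10, 43), (12, 16), (13, 49), (14, 26), (19, 40), (20, 13), (21, 52)])
v22: WRITE b=7  (b history now [(2, 61), (5, 8), (8, 1), (9, 25), (11, 68), (15, 28), (16, 33), (17, 10), (18, 11), (22, 7)])
v23: WRITE b=9  (b history now [(2, 61), (5, 8), (8, 1), (9, 25), (11, 68), (15, 28), (16, 33), (17, 10), (18, 11), (22, 7), (23, 9)])
READ b @v14: history=[(2, 61), (5, 8), (8, 1), (9, 25), (11, 68), (15, 28), (16, 33), (17, 10), (18, 11), (22, 7), (23, 9)] -> pick v11 -> 68
Read results in order: ['67', 'NONE', '68', '63', '68']
NONE count = 1

Answer: 1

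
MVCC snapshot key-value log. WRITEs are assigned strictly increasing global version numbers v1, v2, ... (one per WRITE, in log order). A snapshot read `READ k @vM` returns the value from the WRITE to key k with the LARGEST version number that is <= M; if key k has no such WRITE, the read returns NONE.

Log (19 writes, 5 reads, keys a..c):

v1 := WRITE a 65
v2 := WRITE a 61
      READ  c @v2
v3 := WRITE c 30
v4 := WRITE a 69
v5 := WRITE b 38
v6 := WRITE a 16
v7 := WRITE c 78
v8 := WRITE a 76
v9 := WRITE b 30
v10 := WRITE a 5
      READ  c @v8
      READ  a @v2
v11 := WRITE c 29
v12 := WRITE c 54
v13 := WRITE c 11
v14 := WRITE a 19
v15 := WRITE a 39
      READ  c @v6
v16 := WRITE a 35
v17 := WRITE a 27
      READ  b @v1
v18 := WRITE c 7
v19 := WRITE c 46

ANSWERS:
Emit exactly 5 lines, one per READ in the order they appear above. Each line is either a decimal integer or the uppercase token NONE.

v1: WRITE a=65  (a history now [(1, 65)])
v2: WRITE a=61  (a history now [(1, 65), (2, 61)])
READ c @v2: history=[] -> no version <= 2 -> NONE
v3: WRITE c=30  (c history now [(3, 30)])
v4: WRITE a=69  (a history now [(1, 65), (2, 61), (4, 69)])
v5: WRITE b=38  (b history now [(5, 38)])
v6: WRITE a=16  (a history now [(1, 65), (2, 61), (4, 69), (6, 16)])
v7: WRITE c=78  (c history now [(3, 30), (7, 78)])
v8: WRITE a=76  (a history now [(1, 65), (2, 61), (4, 69), (6, 16), (8, 76)])
v9: WRITE b=30  (b history now [(5, 38), (9, 30)])
v10: WRITE a=5  (a history now [(1, 65), (2, 61), (4, 69), (6, 16), (8, 76), (10, 5)])
READ c @v8: history=[(3, 30), (7, 78)] -> pick v7 -> 78
READ a @v2: history=[(1, 65), (2, 61), (4, 69), (6, 16), (8, 76), (10, 5)] -> pick v2 -> 61
v11: WRITE c=29  (c history now [(3, 30), (7, 78), (11, 29)])
v12: WRITE c=54  (c history now [(3, 30), (7, 78), (11, 29), (12, 54)])
v13: WRITE c=11  (c history now [(3, 30), (7, 78), (11, 29), (12, 54), (13, 11)])
v14: WRITE a=19  (a history now [(1, 65), (2, 61), (4, 69), (6, 16), (8, 76), (10, 5), (14, 19)])
v15: WRITE a=39  (a history now [(1, 65), (2, 61), (4, 69), (6, 16), (8, 76), (10, 5), (14, 19), (15, 39)])
READ c @v6: history=[(3, 30), (7, 78), (11, 29), (12, 54), (13, 11)] -> pick v3 -> 30
v16: WRITE a=35  (a history now [(1, 65), (2, 61), (4, 69), (6, 16), (8, 76), (10, 5), (14, 19), (15, 39), (16, 35)])
v17: WRITE a=27  (a history now [(1, 65), (2, 61), (4, 69), (6, 16), (8, 76), (10, 5), (14, 19), (15, 39), (16, 35), (17, 27)])
READ b @v1: history=[(5, 38), (9, 30)] -> no version <= 1 -> NONE
v18: WRITE c=7  (c history now [(3, 30), (7, 78), (11, 29), (12, 54), (13, 11), (18, 7)])
v19: WRITE c=46  (c history now [(3, 30), (7, 78), (11, 29), (12, 54), (13, 11), (18, 7), (19, 46)])

Answer: NONE
78
61
30
NONE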